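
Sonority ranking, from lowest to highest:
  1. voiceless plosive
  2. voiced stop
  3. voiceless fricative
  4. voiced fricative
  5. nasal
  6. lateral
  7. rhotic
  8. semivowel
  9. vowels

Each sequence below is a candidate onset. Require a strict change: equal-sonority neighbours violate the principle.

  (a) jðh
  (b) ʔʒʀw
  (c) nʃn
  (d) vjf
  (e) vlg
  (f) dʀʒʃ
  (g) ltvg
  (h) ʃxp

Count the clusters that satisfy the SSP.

1

(a) 8-4-3 → violates
(b) 1-4-7-8 → obeys
(c) 5-3-5 → violates
(d) 4-8-3 → violates
(e) 4-6-2 → violates
(f) 2-7-4-3 → violates
(g) 6-1-4-2 → violates
(h) 3-3-1 → violates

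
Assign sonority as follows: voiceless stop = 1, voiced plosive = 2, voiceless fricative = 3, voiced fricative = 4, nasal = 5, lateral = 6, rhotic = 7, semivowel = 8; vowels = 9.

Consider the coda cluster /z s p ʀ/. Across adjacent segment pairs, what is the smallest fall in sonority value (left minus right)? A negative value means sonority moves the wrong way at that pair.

/z/ — voiced fricative, sonority 4.
/s/ — voiceless fricative, sonority 3.
/p/ — voiceless stop, sonority 1.
/ʀ/ — rhotic, sonority 7.
/z/→/s/: change +1.
/s/→/p/: change +2.
/p/→/ʀ/: change -6.
Minimum = -6.

-6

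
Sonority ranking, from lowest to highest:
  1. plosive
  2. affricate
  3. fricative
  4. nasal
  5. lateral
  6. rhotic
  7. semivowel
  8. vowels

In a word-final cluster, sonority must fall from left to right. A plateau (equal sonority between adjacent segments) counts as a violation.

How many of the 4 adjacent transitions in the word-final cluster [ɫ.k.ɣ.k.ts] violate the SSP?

2

/ɫ/: lateral = 5.
/k/: plosive = 1.
/ɣ/: fricative = 3.
/k/: plosive = 1.
/ts/: affricate = 2.
/ɫ/→/k/: 5→1 (falls) — ok.
/k/→/ɣ/: 1→3 (does not fall) — violation.
/ɣ/→/k/: 3→1 (falls) — ok.
/k/→/ts/: 1→2 (does not fall) — violation.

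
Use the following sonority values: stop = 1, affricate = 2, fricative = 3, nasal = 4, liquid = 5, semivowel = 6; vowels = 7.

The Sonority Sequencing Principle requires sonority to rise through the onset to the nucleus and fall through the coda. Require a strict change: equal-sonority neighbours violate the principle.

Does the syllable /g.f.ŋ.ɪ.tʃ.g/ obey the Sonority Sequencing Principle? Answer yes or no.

yes

Onset: /g/ is a stop (sonority 1), /f/ is a fricative (sonority 3), /ŋ/ is a nasal (sonority 4); then the nucleus /ɪ/ (sonority 7).
Onset profile 1-3-4-7 — rises to the nucleus.
Coda: /tʃ/ is an affricate (sonority 2), /g/ is a stop (sonority 1).
Coda profile 7-2-1 — falls from the nucleus.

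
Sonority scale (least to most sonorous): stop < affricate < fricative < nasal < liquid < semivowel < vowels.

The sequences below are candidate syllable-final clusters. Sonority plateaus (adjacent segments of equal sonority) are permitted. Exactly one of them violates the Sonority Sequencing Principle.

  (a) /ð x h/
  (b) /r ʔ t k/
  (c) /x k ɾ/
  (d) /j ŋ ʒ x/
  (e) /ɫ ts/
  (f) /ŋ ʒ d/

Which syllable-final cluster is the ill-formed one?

c

(a) sonority 3-3-3: well-formed.
(b) sonority 5-1-1-1: well-formed.
(c) sonority 3-1-5: ill-formed.
(d) sonority 6-4-3-3: well-formed.
(e) sonority 5-2: well-formed.
(f) sonority 4-3-1: well-formed.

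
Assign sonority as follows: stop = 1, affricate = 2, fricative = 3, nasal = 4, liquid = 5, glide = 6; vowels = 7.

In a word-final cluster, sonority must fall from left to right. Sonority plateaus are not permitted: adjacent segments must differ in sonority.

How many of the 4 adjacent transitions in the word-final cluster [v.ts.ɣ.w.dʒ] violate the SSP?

2

/v/ — fricative, sonority 3.
/ts/ — affricate, sonority 2.
/ɣ/ — fricative, sonority 3.
/w/ — glide, sonority 6.
/dʒ/ — affricate, sonority 2.
/v/→/ts/: 3→2 (falls) — ok.
/ts/→/ɣ/: 2→3 (does not fall) — violation.
/ɣ/→/w/: 3→6 (does not fall) — violation.
/w/→/dʒ/: 6→2 (falls) — ok.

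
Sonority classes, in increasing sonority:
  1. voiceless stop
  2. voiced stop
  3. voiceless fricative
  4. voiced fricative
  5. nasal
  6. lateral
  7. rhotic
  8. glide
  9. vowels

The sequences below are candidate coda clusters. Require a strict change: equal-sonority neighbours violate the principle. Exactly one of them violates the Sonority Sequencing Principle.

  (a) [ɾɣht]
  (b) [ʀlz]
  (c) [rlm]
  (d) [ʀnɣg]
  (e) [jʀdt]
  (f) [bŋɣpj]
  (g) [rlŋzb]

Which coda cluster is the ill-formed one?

(a) sonority 7-4-3-1: well-formed.
(b) sonority 7-6-4: well-formed.
(c) sonority 7-6-5: well-formed.
(d) sonority 7-5-4-2: well-formed.
(e) sonority 8-7-2-1: well-formed.
(f) sonority 2-5-4-1-8: ill-formed.
(g) sonority 7-6-5-4-2: well-formed.

f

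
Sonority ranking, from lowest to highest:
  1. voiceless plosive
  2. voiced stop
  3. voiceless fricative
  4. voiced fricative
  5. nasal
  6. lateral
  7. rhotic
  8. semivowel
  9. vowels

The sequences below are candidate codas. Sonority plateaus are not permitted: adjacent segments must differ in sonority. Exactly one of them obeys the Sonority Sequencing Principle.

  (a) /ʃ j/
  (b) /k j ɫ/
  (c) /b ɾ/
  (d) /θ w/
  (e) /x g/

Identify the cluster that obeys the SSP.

(a) 3-8 → violates
(b) 1-8-6 → violates
(c) 2-7 → violates
(d) 3-8 → violates
(e) 3-2 → obeys

e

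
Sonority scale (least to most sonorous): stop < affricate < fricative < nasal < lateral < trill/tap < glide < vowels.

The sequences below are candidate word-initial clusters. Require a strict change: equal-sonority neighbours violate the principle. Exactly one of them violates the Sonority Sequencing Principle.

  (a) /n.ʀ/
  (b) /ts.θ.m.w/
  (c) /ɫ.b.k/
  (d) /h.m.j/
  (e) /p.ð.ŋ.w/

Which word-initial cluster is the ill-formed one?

c

(a) /n.ʀ/: profile 4-6 — obeys.
(b) /ts.θ.m.w/: profile 2-3-4-7 — obeys.
(c) /ɫ.b.k/: profile 5-1-1 — violates.
(d) /h.m.j/: profile 3-4-7 — obeys.
(e) /p.ð.ŋ.w/: profile 1-3-4-7 — obeys.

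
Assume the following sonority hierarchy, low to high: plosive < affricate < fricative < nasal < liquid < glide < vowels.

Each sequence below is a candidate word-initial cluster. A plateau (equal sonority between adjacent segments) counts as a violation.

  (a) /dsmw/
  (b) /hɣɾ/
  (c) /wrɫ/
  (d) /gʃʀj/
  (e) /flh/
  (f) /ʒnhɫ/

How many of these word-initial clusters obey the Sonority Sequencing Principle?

(a) 1-3-4-6 → obeys
(b) 3-3-5 → violates
(c) 6-5-5 → violates
(d) 1-3-5-6 → obeys
(e) 3-5-3 → violates
(f) 3-4-3-5 → violates

2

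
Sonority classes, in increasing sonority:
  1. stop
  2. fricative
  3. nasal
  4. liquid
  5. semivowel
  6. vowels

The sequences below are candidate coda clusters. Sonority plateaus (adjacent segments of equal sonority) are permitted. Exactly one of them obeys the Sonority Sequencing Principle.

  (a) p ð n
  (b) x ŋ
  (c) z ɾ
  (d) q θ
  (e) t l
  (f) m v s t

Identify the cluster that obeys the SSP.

(a) sonority 1-2-3: ill-formed.
(b) sonority 2-3: ill-formed.
(c) sonority 2-4: ill-formed.
(d) sonority 1-2: ill-formed.
(e) sonority 1-4: ill-formed.
(f) sonority 3-2-2-1: well-formed.

f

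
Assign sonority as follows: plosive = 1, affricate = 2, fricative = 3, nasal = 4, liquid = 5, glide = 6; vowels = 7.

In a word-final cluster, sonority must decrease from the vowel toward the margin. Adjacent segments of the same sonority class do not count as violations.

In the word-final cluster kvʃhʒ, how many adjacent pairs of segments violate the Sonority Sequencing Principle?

/k/ is a plosive (sonority 1).
/v/ is a fricative (sonority 3).
/ʃ/ is a fricative (sonority 3).
/h/ is a fricative (sonority 3).
/ʒ/ is a fricative (sonority 3).
/k/→/v/: 1→3 (does not fall) — violation.
/v/→/ʃ/: 3→3 (plateau, allowed) — ok.
/ʃ/→/h/: 3→3 (plateau, allowed) — ok.
/h/→/ʒ/: 3→3 (plateau, allowed) — ok.

1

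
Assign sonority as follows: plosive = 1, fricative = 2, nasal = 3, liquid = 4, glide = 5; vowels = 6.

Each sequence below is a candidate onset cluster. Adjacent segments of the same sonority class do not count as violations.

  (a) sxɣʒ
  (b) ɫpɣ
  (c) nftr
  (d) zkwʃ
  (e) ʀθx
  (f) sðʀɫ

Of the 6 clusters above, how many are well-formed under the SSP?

(a) sxɣʒ: profile 2-2-2-2 — obeys.
(b) ɫpɣ: profile 4-1-2 — violates.
(c) nftr: profile 3-2-1-4 — violates.
(d) zkwʃ: profile 2-1-5-2 — violates.
(e) ʀθx: profile 4-2-2 — violates.
(f) sðʀɫ: profile 2-2-4-4 — obeys.

2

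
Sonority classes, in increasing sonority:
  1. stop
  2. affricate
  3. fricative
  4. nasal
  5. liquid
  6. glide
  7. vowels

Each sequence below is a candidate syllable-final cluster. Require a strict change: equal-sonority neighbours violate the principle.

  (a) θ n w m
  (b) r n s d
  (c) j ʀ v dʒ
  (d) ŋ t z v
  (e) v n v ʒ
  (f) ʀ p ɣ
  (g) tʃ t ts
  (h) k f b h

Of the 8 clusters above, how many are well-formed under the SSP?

(a) θ n w m: profile 3-4-6-4 — violates.
(b) r n s d: profile 5-4-3-1 — obeys.
(c) j ʀ v dʒ: profile 6-5-3-2 — obeys.
(d) ŋ t z v: profile 4-1-3-3 — violates.
(e) v n v ʒ: profile 3-4-3-3 — violates.
(f) ʀ p ɣ: profile 5-1-3 — violates.
(g) tʃ t ts: profile 2-1-2 — violates.
(h) k f b h: profile 1-3-1-3 — violates.

2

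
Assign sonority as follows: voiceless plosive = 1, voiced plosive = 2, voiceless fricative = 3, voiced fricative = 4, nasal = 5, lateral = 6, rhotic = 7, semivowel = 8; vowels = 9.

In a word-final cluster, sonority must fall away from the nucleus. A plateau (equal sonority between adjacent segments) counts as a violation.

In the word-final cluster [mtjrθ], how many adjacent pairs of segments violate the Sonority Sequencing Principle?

/m/ is a nasal (sonority 5).
/t/ is a voiceless plosive (sonority 1).
/j/ is a semivowel (sonority 8).
/r/ is a rhotic (sonority 7).
/θ/ is a voiceless fricative (sonority 3).
/m/→/t/: 5→1 (falls) — ok.
/t/→/j/: 1→8 (does not fall) — violation.
/j/→/r/: 8→7 (falls) — ok.
/r/→/θ/: 7→3 (falls) — ok.

1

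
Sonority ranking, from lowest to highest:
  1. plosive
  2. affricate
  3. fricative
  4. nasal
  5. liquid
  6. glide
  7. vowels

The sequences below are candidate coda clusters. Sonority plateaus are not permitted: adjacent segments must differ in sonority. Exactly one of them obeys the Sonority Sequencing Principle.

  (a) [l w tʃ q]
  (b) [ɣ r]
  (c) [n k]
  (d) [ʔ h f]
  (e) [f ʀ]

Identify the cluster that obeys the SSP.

(a) [l w tʃ q]: profile 5-6-2-1 — violates.
(b) [ɣ r]: profile 3-5 — violates.
(c) [n k]: profile 4-1 — obeys.
(d) [ʔ h f]: profile 1-3-3 — violates.
(e) [f ʀ]: profile 3-5 — violates.

c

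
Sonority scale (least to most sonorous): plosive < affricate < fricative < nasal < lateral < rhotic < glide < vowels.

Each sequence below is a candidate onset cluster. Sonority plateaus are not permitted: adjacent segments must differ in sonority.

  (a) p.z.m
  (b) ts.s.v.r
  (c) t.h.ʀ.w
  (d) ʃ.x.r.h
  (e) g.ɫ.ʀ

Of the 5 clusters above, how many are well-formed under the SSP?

(a) p.z.m: profile 1-3-4 — obeys.
(b) ts.s.v.r: profile 2-3-3-6 — violates.
(c) t.h.ʀ.w: profile 1-3-6-7 — obeys.
(d) ʃ.x.r.h: profile 3-3-6-3 — violates.
(e) g.ɫ.ʀ: profile 1-5-6 — obeys.

3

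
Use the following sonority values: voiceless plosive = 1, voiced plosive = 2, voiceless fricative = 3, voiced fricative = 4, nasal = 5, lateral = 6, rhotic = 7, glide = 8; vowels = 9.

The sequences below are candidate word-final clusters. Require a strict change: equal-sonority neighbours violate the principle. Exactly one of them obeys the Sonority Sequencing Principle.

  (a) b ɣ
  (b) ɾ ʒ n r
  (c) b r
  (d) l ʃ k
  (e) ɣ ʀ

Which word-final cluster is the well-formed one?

(a) sonority 2-4: ill-formed.
(b) sonority 7-4-5-7: ill-formed.
(c) sonority 2-7: ill-formed.
(d) sonority 6-3-1: well-formed.
(e) sonority 4-7: ill-formed.

d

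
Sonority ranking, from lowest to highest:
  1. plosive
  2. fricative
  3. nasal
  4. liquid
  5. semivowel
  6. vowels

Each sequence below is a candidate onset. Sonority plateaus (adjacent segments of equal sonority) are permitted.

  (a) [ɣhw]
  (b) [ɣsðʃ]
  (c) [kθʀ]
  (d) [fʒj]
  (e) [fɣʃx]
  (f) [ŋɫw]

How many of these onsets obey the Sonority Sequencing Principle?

6

(a) 2-2-5 → obeys
(b) 2-2-2-2 → obeys
(c) 1-2-4 → obeys
(d) 2-2-5 → obeys
(e) 2-2-2-2 → obeys
(f) 3-4-5 → obeys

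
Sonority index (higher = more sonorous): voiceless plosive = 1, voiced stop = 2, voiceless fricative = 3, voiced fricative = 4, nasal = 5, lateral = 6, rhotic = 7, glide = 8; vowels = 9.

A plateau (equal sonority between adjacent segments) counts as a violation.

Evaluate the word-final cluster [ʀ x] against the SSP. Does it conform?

/ʀ/ — rhotic, sonority 7.
/x/ — voiceless fricative, sonority 3.
The profile 7-3 strictly falls, so the word-final cluster satisfies the SSP.

yes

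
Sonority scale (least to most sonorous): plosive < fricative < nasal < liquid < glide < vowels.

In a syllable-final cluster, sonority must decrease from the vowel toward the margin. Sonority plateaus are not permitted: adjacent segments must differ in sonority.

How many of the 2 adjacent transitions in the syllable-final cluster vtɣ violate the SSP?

1

/v/: fricative = 2.
/t/: plosive = 1.
/ɣ/: fricative = 2.
/v/→/t/: 2→1 (falls) — ok.
/t/→/ɣ/: 1→2 (does not fall) — violation.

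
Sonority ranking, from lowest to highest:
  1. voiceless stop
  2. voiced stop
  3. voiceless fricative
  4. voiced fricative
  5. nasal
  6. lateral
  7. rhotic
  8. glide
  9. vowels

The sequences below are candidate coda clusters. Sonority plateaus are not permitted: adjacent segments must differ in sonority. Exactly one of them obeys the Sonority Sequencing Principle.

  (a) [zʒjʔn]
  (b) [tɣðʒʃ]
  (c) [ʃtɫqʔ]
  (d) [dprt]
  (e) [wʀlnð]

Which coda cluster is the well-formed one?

(a) 4-4-8-1-5 → violates
(b) 1-4-4-4-3 → violates
(c) 3-1-6-1-1 → violates
(d) 2-1-7-1 → violates
(e) 8-7-6-5-4 → obeys

e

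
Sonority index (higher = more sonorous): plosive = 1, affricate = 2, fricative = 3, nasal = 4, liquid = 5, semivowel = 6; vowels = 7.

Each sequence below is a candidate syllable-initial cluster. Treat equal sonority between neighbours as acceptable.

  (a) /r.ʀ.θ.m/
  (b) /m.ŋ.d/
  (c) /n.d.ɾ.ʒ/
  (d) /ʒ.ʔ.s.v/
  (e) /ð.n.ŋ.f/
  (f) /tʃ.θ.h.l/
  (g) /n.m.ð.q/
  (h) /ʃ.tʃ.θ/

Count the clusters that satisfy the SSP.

1

(a) sonority 5-5-3-4: ill-formed.
(b) sonority 4-4-1: ill-formed.
(c) sonority 4-1-5-3: ill-formed.
(d) sonority 3-1-3-3: ill-formed.
(e) sonority 3-4-4-3: ill-formed.
(f) sonority 2-3-3-5: well-formed.
(g) sonority 4-4-3-1: ill-formed.
(h) sonority 3-2-3: ill-formed.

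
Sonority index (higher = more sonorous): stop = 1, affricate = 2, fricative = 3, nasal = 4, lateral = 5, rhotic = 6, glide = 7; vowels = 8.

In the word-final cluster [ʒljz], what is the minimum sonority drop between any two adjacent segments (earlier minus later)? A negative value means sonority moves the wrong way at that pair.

/ʒ/ is a fricative (sonority 3).
/l/ is a lateral (sonority 5).
/j/ is a glide (sonority 7).
/z/ is a fricative (sonority 3).
/ʒ/→/l/: change -2.
/l/→/j/: change -2.
/j/→/z/: change +4.
Minimum = -2.

-2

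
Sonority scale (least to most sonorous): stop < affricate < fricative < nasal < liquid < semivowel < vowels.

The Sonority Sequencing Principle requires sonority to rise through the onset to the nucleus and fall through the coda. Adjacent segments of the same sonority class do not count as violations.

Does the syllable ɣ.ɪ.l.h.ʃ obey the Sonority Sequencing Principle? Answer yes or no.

yes

Onset: /ɣ/ is a fricative (sonority 3); then the nucleus /ɪ/ (sonority 7).
Onset profile 3-7 — rises to the nucleus.
Coda: /l/ is a liquid (sonority 5), /h/ is a fricative (sonority 3), /ʃ/ is a fricative (sonority 3).
Coda profile 7-5-3-3 — falls from the nucleus.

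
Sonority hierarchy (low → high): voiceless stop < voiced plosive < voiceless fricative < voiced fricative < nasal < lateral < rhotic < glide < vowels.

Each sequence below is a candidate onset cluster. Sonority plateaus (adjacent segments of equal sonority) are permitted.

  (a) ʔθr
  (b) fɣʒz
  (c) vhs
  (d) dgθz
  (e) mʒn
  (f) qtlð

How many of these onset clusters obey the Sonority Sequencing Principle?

3

(a) ʔθr: profile 1-3-7 — obeys.
(b) fɣʒz: profile 3-4-4-4 — obeys.
(c) vhs: profile 4-3-3 — violates.
(d) dgθz: profile 2-2-3-4 — obeys.
(e) mʒn: profile 5-4-5 — violates.
(f) qtlð: profile 1-1-6-4 — violates.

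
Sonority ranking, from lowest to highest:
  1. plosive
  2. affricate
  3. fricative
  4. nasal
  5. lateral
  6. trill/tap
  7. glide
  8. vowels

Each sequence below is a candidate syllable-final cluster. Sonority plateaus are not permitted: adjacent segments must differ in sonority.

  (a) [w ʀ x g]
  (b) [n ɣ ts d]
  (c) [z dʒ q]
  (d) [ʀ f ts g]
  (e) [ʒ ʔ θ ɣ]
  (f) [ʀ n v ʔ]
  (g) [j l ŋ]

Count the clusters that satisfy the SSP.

(a) [w ʀ x g]: profile 7-6-3-1 — obeys.
(b) [n ɣ ts d]: profile 4-3-2-1 — obeys.
(c) [z dʒ q]: profile 3-2-1 — obeys.
(d) [ʀ f ts g]: profile 6-3-2-1 — obeys.
(e) [ʒ ʔ θ ɣ]: profile 3-1-3-3 — violates.
(f) [ʀ n v ʔ]: profile 6-4-3-1 — obeys.
(g) [j l ŋ]: profile 7-5-4 — obeys.

6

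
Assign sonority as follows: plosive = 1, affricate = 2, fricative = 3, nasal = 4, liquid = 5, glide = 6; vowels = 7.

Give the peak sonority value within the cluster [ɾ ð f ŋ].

/ɾ/ — liquid, sonority 5.
/ð/ — fricative, sonority 3.
/f/ — fricative, sonority 3.
/ŋ/ — nasal, sonority 4.
The maximum is 5.

5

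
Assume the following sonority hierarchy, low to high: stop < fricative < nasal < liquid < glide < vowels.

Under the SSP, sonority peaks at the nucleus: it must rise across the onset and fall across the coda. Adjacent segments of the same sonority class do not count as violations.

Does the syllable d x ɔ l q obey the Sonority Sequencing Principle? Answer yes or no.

Onset: /d/ is a stop (sonority 1), /x/ is a fricative (sonority 2); then the nucleus /ɔ/ (sonority 6).
Onset profile 1-2-6 — rises to the nucleus.
Coda: /l/ is a liquid (sonority 4), /q/ is a stop (sonority 1).
Coda profile 6-4-1 — falls from the nucleus.

yes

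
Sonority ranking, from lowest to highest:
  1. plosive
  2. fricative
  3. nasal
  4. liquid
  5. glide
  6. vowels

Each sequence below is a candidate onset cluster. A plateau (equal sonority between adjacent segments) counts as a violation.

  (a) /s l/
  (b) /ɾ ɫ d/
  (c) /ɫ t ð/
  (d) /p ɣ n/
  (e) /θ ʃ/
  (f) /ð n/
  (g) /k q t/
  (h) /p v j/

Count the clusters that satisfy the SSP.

4

(a) /s l/: profile 2-4 — obeys.
(b) /ɾ ɫ d/: profile 4-4-1 — violates.
(c) /ɫ t ð/: profile 4-1-2 — violates.
(d) /p ɣ n/: profile 1-2-3 — obeys.
(e) /θ ʃ/: profile 2-2 — violates.
(f) /ð n/: profile 2-3 — obeys.
(g) /k q t/: profile 1-1-1 — violates.
(h) /p v j/: profile 1-2-5 — obeys.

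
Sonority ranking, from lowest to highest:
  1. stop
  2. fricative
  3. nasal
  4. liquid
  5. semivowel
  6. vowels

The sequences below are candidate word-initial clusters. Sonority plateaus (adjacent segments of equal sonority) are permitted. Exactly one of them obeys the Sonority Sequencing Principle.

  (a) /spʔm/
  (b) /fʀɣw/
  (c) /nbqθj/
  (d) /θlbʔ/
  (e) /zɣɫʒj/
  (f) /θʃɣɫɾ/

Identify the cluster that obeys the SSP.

(a) /spʔm/: profile 2-1-1-3 — violates.
(b) /fʀɣw/: profile 2-4-2-5 — violates.
(c) /nbqθj/: profile 3-1-1-2-5 — violates.
(d) /θlbʔ/: profile 2-4-1-1 — violates.
(e) /zɣɫʒj/: profile 2-2-4-2-5 — violates.
(f) /θʃɣɫɾ/: profile 2-2-2-4-4 — obeys.

f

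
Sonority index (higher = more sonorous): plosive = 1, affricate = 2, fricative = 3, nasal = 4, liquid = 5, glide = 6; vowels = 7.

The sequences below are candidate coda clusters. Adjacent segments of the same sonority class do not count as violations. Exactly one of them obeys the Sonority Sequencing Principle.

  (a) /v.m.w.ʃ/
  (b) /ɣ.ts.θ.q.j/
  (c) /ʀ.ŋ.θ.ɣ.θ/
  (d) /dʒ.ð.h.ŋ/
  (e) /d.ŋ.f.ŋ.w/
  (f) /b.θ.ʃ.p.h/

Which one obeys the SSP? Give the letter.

c

(a) /v.m.w.ʃ/: profile 3-4-6-3 — violates.
(b) /ɣ.ts.θ.q.j/: profile 3-2-3-1-6 — violates.
(c) /ʀ.ŋ.θ.ɣ.θ/: profile 5-4-3-3-3 — obeys.
(d) /dʒ.ð.h.ŋ/: profile 2-3-3-4 — violates.
(e) /d.ŋ.f.ŋ.w/: profile 1-4-3-4-6 — violates.
(f) /b.θ.ʃ.p.h/: profile 1-3-3-1-3 — violates.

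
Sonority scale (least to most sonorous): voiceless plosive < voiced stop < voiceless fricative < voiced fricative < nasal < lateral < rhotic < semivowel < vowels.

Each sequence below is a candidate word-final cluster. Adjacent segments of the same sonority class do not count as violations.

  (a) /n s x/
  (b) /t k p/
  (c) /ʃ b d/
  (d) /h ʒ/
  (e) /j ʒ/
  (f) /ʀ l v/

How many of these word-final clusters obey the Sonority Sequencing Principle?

(a) sonority 5-3-3: well-formed.
(b) sonority 1-1-1: well-formed.
(c) sonority 3-2-2: well-formed.
(d) sonority 3-4: ill-formed.
(e) sonority 8-4: well-formed.
(f) sonority 7-6-4: well-formed.

5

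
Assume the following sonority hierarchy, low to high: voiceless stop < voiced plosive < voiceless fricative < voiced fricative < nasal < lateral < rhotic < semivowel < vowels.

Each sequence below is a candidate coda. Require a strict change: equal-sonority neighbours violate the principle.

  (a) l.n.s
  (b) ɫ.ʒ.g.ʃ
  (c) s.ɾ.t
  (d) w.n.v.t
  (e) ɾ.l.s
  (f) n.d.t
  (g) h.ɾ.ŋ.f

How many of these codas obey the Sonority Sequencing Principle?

4

(a) l.n.s: profile 6-5-3 — obeys.
(b) ɫ.ʒ.g.ʃ: profile 6-4-2-3 — violates.
(c) s.ɾ.t: profile 3-7-1 — violates.
(d) w.n.v.t: profile 8-5-4-1 — obeys.
(e) ɾ.l.s: profile 7-6-3 — obeys.
(f) n.d.t: profile 5-2-1 — obeys.
(g) h.ɾ.ŋ.f: profile 3-7-5-3 — violates.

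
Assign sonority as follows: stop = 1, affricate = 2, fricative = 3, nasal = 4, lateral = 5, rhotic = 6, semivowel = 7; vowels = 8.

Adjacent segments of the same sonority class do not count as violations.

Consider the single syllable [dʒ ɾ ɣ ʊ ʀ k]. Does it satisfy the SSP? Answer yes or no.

no

Onset: /dʒ/ is an affricate (sonority 2), /ɾ/ is a rhotic (sonority 6), /ɣ/ is a fricative (sonority 3); then the nucleus /ʊ/ (sonority 8).
Onset profile 2-6-3-8 — does not rise throughout.
Coda: /ʀ/ is a rhotic (sonority 6), /k/ is a stop (sonority 1).
Coda profile 8-6-1 — falls from the nucleus.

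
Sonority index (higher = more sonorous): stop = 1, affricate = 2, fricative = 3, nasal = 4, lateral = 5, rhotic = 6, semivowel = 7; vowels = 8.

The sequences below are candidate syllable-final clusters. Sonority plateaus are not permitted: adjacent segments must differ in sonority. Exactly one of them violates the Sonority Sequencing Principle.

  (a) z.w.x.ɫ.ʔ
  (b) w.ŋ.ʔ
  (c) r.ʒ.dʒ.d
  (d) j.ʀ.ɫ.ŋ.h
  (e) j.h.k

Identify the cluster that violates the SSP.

(a) 3-7-3-5-1 → violates
(b) 7-4-1 → obeys
(c) 6-3-2-1 → obeys
(d) 7-6-5-4-3 → obeys
(e) 7-3-1 → obeys

a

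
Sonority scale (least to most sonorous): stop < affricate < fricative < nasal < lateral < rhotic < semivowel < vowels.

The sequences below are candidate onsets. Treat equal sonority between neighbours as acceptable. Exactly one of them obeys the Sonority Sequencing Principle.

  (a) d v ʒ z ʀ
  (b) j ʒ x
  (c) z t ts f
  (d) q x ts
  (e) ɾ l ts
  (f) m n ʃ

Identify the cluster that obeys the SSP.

(a) 1-3-3-3-6 → obeys
(b) 7-3-3 → violates
(c) 3-1-2-3 → violates
(d) 1-3-2 → violates
(e) 6-5-2 → violates
(f) 4-4-3 → violates

a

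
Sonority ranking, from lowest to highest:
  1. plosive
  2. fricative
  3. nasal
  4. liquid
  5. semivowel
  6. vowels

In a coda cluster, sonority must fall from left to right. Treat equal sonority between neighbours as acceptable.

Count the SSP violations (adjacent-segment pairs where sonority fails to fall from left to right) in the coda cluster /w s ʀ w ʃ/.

2

/w/ is a semivowel (sonority 5).
/s/ is a fricative (sonority 2).
/ʀ/ is a liquid (sonority 4).
/w/ is a semivowel (sonority 5).
/ʃ/ is a fricative (sonority 2).
/w/→/s/: 5→2 (falls) — ok.
/s/→/ʀ/: 2→4 (does not fall) — violation.
/ʀ/→/w/: 4→5 (does not fall) — violation.
/w/→/ʃ/: 5→2 (falls) — ok.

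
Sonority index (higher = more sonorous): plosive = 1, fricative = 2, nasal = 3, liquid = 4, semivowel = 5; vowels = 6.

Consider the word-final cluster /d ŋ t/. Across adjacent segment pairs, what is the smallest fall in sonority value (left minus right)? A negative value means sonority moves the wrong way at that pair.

/d/: plosive = 1.
/ŋ/: nasal = 3.
/t/: plosive = 1.
/d/→/ŋ/: change -2.
/ŋ/→/t/: change +2.
Minimum = -2.

-2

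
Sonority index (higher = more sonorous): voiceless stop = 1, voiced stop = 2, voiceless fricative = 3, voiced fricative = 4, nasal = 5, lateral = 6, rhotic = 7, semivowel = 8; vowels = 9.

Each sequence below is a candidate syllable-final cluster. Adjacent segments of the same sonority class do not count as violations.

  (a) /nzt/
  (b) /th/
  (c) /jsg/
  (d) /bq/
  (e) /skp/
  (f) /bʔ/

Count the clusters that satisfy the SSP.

(a) sonority 5-4-1: well-formed.
(b) sonority 1-3: ill-formed.
(c) sonority 8-3-2: well-formed.
(d) sonority 2-1: well-formed.
(e) sonority 3-1-1: well-formed.
(f) sonority 2-1: well-formed.

5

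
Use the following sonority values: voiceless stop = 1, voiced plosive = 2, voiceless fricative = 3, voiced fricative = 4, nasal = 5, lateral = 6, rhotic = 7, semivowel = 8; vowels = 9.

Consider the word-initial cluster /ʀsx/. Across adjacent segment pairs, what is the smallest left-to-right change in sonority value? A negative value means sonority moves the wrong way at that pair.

-4

/ʀ/ — rhotic, sonority 7.
/s/ — voiceless fricative, sonority 3.
/x/ — voiceless fricative, sonority 3.
/ʀ/→/s/: change -4.
/s/→/x/: change +0.
Minimum = -4.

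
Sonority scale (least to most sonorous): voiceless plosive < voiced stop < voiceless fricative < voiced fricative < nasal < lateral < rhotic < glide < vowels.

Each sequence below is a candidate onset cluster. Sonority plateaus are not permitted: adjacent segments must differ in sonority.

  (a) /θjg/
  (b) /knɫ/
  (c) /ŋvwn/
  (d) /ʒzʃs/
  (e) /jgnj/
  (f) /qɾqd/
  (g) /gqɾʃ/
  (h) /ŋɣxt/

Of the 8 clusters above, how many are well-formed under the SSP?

(a) 3-8-2 → violates
(b) 1-5-6 → obeys
(c) 5-4-8-5 → violates
(d) 4-4-3-3 → violates
(e) 8-2-5-8 → violates
(f) 1-7-1-2 → violates
(g) 2-1-7-3 → violates
(h) 5-4-3-1 → violates

1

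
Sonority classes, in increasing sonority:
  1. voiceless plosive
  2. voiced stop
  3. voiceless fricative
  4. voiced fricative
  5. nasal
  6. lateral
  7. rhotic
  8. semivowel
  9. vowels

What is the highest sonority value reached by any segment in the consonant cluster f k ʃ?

/f/ is a voiceless fricative (sonority 3).
/k/ is a voiceless plosive (sonority 1).
/ʃ/ is a voiceless fricative (sonority 3).
The maximum is 3.

3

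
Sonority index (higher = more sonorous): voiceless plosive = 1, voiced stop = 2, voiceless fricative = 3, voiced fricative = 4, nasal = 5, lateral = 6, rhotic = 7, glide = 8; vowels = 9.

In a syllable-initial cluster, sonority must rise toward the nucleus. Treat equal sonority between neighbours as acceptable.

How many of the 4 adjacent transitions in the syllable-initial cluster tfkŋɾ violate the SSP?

/t/: voiceless plosive = 1.
/f/: voiceless fricative = 3.
/k/: voiceless plosive = 1.
/ŋ/: nasal = 5.
/ɾ/: rhotic = 7.
/t/→/f/: 1→3 (rises) — ok.
/f/→/k/: 3→1 (does not rise) — violation.
/k/→/ŋ/: 1→5 (rises) — ok.
/ŋ/→/ɾ/: 5→7 (rises) — ok.

1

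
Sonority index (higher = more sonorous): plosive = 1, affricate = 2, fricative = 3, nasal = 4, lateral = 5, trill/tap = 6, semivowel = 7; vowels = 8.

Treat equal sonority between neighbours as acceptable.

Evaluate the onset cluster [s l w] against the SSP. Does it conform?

yes

/s/ — fricative, sonority 3.
/l/ — lateral, sonority 5.
/w/ — semivowel, sonority 7.
The profile 3-5-7 strictly rises, so the onset cluster satisfies the SSP.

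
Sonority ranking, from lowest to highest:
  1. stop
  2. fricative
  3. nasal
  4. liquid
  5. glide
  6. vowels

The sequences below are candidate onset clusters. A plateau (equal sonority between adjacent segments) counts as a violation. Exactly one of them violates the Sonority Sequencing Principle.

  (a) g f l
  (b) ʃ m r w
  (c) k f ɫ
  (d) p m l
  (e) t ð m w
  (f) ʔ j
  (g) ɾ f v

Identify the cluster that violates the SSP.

(a) sonority 1-2-4: well-formed.
(b) sonority 2-3-4-5: well-formed.
(c) sonority 1-2-4: well-formed.
(d) sonority 1-3-4: well-formed.
(e) sonority 1-2-3-5: well-formed.
(f) sonority 1-5: well-formed.
(g) sonority 4-2-2: ill-formed.

g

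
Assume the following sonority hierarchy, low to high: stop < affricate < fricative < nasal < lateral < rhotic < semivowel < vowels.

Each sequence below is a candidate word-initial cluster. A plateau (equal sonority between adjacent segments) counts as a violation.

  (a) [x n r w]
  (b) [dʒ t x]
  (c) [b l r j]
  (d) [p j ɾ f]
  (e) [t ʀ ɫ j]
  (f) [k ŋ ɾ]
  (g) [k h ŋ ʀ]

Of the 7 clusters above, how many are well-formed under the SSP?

(a) [x n r w]: profile 3-4-6-7 — obeys.
(b) [dʒ t x]: profile 2-1-3 — violates.
(c) [b l r j]: profile 1-5-6-7 — obeys.
(d) [p j ɾ f]: profile 1-7-6-3 — violates.
(e) [t ʀ ɫ j]: profile 1-6-5-7 — violates.
(f) [k ŋ ɾ]: profile 1-4-6 — obeys.
(g) [k h ŋ ʀ]: profile 1-3-4-6 — obeys.

4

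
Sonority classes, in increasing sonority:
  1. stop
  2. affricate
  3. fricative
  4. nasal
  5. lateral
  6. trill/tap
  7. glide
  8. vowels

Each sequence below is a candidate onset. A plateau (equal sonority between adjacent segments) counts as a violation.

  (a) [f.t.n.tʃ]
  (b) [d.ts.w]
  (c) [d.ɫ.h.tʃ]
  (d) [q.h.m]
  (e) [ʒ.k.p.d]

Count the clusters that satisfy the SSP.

2

(a) sonority 3-1-4-2: ill-formed.
(b) sonority 1-2-7: well-formed.
(c) sonority 1-5-3-2: ill-formed.
(d) sonority 1-3-4: well-formed.
(e) sonority 3-1-1-1: ill-formed.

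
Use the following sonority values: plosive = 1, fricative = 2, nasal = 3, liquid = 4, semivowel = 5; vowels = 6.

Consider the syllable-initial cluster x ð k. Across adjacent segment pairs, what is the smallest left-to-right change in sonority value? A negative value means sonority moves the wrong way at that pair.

-1

/x/ — fricative, sonority 2.
/ð/ — fricative, sonority 2.
/k/ — plosive, sonority 1.
/x/→/ð/: change +0.
/ð/→/k/: change -1.
Minimum = -1.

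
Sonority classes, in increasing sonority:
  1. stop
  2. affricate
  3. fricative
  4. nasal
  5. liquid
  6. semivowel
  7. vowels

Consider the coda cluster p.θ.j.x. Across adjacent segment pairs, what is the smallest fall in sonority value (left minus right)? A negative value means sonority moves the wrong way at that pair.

-3

/p/ is a stop (sonority 1).
/θ/ is a fricative (sonority 3).
/j/ is a semivowel (sonority 6).
/x/ is a fricative (sonority 3).
/p/→/θ/: change -2.
/θ/→/j/: change -3.
/j/→/x/: change +3.
Minimum = -3.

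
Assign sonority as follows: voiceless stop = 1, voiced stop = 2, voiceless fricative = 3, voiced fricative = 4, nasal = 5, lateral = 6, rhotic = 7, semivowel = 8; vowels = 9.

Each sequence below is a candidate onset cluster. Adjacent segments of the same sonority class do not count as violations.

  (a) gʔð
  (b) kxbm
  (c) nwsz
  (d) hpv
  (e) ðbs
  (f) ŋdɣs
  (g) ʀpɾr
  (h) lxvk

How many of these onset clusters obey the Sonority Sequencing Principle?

0

(a) sonority 2-1-4: ill-formed.
(b) sonority 1-3-2-5: ill-formed.
(c) sonority 5-8-3-4: ill-formed.
(d) sonority 3-1-4: ill-formed.
(e) sonority 4-2-3: ill-formed.
(f) sonority 5-2-4-3: ill-formed.
(g) sonority 7-1-7-7: ill-formed.
(h) sonority 6-3-4-1: ill-formed.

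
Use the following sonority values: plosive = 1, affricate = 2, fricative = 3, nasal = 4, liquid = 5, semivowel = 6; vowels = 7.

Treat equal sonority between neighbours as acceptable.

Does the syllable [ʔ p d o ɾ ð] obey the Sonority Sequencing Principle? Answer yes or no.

Onset: /ʔ/ is a plosive (sonority 1), /p/ is a plosive (sonority 1), /d/ is a plosive (sonority 1); then the nucleus /o/ (sonority 7).
Onset profile 1-1-1-7 — rises to the nucleus.
Coda: /ɾ/ is a liquid (sonority 5), /ð/ is a fricative (sonority 3).
Coda profile 7-5-3 — falls from the nucleus.

yes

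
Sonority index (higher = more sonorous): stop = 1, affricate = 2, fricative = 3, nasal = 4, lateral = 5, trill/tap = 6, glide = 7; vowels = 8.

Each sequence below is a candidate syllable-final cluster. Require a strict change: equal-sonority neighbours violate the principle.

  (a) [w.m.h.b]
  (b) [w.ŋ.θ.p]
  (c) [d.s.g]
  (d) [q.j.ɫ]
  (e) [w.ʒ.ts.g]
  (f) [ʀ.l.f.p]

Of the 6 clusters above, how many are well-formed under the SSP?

(a) sonority 7-4-3-1: well-formed.
(b) sonority 7-4-3-1: well-formed.
(c) sonority 1-3-1: ill-formed.
(d) sonority 1-7-5: ill-formed.
(e) sonority 7-3-2-1: well-formed.
(f) sonority 6-5-3-1: well-formed.

4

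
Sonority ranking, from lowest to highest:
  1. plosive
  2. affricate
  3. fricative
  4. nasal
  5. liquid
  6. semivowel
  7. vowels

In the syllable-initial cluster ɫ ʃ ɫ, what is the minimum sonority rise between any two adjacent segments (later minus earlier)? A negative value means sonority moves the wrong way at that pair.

/ɫ/ — liquid, sonority 5.
/ʃ/ — fricative, sonority 3.
/ɫ/ — liquid, sonority 5.
/ɫ/→/ʃ/: change -2.
/ʃ/→/ɫ/: change +2.
Minimum = -2.

-2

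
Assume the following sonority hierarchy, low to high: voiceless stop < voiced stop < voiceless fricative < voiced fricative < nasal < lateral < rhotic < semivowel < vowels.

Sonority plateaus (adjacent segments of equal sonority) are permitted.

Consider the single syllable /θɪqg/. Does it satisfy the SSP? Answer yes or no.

Onset: /θ/ is a voiceless fricative (sonority 3); then the nucleus /ɪ/ (sonority 9).
Onset profile 3-9 — rises to the nucleus.
Coda: /q/ is a voiceless stop (sonority 1), /g/ is a voiced stop (sonority 2).
Coda profile 9-1-2 — does not fall throughout.

no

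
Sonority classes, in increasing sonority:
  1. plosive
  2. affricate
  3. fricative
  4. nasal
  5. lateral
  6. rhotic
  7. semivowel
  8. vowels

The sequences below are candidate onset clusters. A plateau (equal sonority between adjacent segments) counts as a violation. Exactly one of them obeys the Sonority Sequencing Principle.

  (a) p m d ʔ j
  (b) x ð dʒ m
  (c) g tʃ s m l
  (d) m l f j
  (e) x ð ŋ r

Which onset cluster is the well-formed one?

c

(a) 1-4-1-1-7 → violates
(b) 3-3-2-4 → violates
(c) 1-2-3-4-5 → obeys
(d) 4-5-3-7 → violates
(e) 3-3-4-6 → violates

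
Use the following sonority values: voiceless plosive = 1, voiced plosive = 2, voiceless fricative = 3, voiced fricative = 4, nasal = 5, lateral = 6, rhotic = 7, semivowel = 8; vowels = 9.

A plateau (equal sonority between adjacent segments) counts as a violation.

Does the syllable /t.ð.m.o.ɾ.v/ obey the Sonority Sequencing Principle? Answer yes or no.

yes

Onset: /t/ is a voiceless plosive (sonority 1), /ð/ is a voiced fricative (sonority 4), /m/ is a nasal (sonority 5); then the nucleus /o/ (sonority 9).
Onset profile 1-4-5-9 — rises to the nucleus.
Coda: /ɾ/ is a rhotic (sonority 7), /v/ is a voiced fricative (sonority 4).
Coda profile 9-7-4 — falls from the nucleus.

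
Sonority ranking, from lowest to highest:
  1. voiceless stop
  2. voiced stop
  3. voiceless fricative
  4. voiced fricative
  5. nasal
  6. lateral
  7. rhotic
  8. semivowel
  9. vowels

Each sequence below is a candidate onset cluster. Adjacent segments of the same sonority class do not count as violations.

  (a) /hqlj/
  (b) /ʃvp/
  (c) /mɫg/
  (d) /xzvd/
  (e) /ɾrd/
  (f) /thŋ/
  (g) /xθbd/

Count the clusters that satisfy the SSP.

1

(a) /hqlj/: profile 3-1-6-8 — violates.
(b) /ʃvp/: profile 3-4-1 — violates.
(c) /mɫg/: profile 5-6-2 — violates.
(d) /xzvd/: profile 3-4-4-2 — violates.
(e) /ɾrd/: profile 7-7-2 — violates.
(f) /thŋ/: profile 1-3-5 — obeys.
(g) /xθbd/: profile 3-3-2-2 — violates.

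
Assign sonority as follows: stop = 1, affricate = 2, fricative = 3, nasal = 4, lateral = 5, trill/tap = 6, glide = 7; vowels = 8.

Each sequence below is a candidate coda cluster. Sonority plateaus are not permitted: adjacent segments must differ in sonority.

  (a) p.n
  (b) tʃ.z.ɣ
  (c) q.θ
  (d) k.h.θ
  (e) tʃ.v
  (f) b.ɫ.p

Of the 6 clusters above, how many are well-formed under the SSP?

(a) sonority 1-4: ill-formed.
(b) sonority 2-3-3: ill-formed.
(c) sonority 1-3: ill-formed.
(d) sonority 1-3-3: ill-formed.
(e) sonority 2-3: ill-formed.
(f) sonority 1-5-1: ill-formed.

0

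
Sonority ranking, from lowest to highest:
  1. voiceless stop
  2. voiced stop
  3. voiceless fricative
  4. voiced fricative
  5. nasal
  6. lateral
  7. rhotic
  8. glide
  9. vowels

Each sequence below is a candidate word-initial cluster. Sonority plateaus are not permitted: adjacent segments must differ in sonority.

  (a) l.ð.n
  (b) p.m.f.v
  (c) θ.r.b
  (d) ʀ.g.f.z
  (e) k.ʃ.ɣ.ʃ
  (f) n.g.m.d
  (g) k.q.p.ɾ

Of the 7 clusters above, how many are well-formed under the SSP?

(a) 6-4-5 → violates
(b) 1-5-3-4 → violates
(c) 3-7-2 → violates
(d) 7-2-3-4 → violates
(e) 1-3-4-3 → violates
(f) 5-2-5-2 → violates
(g) 1-1-1-7 → violates

0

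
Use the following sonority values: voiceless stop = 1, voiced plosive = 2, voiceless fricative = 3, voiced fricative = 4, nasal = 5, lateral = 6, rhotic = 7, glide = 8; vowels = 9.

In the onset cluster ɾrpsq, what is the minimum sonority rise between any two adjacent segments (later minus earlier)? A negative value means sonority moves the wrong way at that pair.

-6

/ɾ/: rhotic = 7.
/r/: rhotic = 7.
/p/: voiceless stop = 1.
/s/: voiceless fricative = 3.
/q/: voiceless stop = 1.
/ɾ/→/r/: change +0.
/r/→/p/: change -6.
/p/→/s/: change +2.
/s/→/q/: change -2.
Minimum = -6.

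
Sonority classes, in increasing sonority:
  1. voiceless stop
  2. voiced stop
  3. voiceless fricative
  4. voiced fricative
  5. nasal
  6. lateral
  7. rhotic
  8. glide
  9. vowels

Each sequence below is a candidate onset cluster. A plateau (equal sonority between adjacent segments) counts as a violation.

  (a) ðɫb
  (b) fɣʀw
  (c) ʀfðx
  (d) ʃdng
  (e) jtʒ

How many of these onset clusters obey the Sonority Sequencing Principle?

(a) 4-6-2 → violates
(b) 3-4-7-8 → obeys
(c) 7-3-4-3 → violates
(d) 3-2-5-2 → violates
(e) 8-1-4 → violates

1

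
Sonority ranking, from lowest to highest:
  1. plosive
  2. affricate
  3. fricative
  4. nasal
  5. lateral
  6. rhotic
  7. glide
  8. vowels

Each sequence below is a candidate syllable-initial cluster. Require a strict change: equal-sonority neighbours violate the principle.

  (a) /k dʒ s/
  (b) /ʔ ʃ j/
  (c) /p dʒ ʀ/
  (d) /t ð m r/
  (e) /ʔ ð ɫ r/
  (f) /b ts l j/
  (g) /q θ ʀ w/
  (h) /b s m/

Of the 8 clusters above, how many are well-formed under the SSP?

8

(a) 1-2-3 → obeys
(b) 1-3-7 → obeys
(c) 1-2-6 → obeys
(d) 1-3-4-6 → obeys
(e) 1-3-5-6 → obeys
(f) 1-2-5-7 → obeys
(g) 1-3-6-7 → obeys
(h) 1-3-4 → obeys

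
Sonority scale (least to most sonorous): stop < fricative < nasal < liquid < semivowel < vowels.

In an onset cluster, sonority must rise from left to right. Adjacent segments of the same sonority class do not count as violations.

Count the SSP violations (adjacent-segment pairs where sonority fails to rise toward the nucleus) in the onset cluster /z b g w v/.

2

/z/: fricative = 2.
/b/: stop = 1.
/g/: stop = 1.
/w/: semivowel = 5.
/v/: fricative = 2.
/z/→/b/: 2→1 (does not rise) — violation.
/b/→/g/: 1→1 (plateau, allowed) — ok.
/g/→/w/: 1→5 (rises) — ok.
/w/→/v/: 5→2 (does not rise) — violation.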